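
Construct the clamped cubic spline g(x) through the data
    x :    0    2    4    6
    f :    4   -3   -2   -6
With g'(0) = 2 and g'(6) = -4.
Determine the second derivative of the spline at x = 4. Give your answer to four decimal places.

-3.2000

Let σ_i = g''(x_i). Step sizes h_i = 2, 2, 2; slopes of the chords Δ_i = (y_(i+1) - y_i)/h_i = -7/2, 1/2, -2.
  2·σ_0 + 8·σ_1 + 2·σ_2 = 6(Δ_1 - Δ_0) = 24
  2·σ_1 + 8·σ_2 + 2·σ_3 = 6(Δ_2 - Δ_1) = -15
Clamped end conditions give two more equations: 2h_0·σ_0 + h_0·σ_1 = 6(Δ_0 - g'(0)) = -33 and h_2·σ_2 + 2h_2·σ_3 = 6(g'(6) - Δ_2) = -12.
Solving: σ_0 = -58/5, σ_1 = 67/10, σ_2 = -16/5, σ_3 = -7/5.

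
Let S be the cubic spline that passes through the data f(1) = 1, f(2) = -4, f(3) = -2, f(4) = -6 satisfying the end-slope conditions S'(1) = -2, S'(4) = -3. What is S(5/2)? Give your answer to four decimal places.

-3.1667

With M_i denoting the second derivative at x_i, h_i = 1, 1, 1, and Δ_i = (y_(i+1) − y_i)/h_i = -5, 2, -4:
  1·M_0 + 4·M_1 + 1·M_2 = 6(Δ_1 - Δ_0) = 42
  1·M_1 + 4·M_2 + 1·M_3 = 6(Δ_2 - Δ_1) = -36
Clamped end conditions give two more equations: 2h_0·M_0 + h_0·M_1 = 6(Δ_0 - S'(1)) = -18 and h_2·M_2 + 2h_2·M_3 = 6(S'(4) - Δ_2) = 6.
Solving: M_0 = -56/3, M_1 = 58/3, M_2 = -50/3, M_3 = 34/3.
On [2, 3], S(x) = -4 - 5/3·(x - 2) + 29/3·(x - 2)² - 6·(x - 2)³.
With (x - 2) = 1/2: S(5/2) = -19/6.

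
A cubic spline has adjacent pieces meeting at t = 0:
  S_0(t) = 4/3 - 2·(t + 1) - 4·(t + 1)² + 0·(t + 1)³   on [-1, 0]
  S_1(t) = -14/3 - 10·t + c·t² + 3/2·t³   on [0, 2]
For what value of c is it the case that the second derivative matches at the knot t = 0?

-4

S_0''(t) = -8 + 0·(t + 1), so S_0''(0) = -8. On the right, S_1''(0) = 2c, so c = -4.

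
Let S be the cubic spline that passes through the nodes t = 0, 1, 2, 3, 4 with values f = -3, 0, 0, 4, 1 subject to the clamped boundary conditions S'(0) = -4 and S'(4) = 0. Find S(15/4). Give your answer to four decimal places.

Write M_i for S''(x_i). With h_i = 1, 1, 1, 1 and divided differences Δ_i = 3, 0, 4, -3, the continuity of S' gives the tridiagonal system
  1·M_0 + 4·M_1 + 1·M_2 = 6(Δ_1 - Δ_0) = -18
  1·M_1 + 4·M_2 + 1·M_3 = 6(Δ_2 - Δ_1) = 24
  1·M_2 + 4·M_3 + 1·M_4 = 6(Δ_3 - Δ_2) = -42
Clamped end conditions give two more equations: 2h_0·M_0 + h_0·M_1 = 6(Δ_0 - S'(0)) = 42 and h_3·M_3 + 2h_3·M_4 = 6(S'(4) - Δ_3) = 18.
Solving: M_0 = 401/14, M_1 = -107/7, M_2 = 29/2, M_3 = -131/7, M_4 = 257/14.
On [3, 4], S(t) = 4 + 5/28·(t - 3) - 131/14·(t - 3)² + 173/28·(t - 3)³.
With (t - 3) = 3/4: S(15/4) = 2647/1792.

1.4771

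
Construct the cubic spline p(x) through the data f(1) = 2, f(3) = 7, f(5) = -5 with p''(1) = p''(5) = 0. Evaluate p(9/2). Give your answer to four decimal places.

Let m_i = p''(x_i). Step sizes h_i = 2, 2; slopes of the chords Δ_i = (y_(i+1) - y_i)/h_i = 5/2, -6.
  2·m_0 + 8·m_1 + 2·m_2 = 6(Δ_1 - Δ_0) = -51
Natural end conditions: m_0 = m_2 = 0.
Solving: m_0 = 0, m_1 = -51/8, m_2 = 0.
On [3, 5], p(x) = 7 - 7/4·(x - 3) - 51/16·(x - 3)² + 17/32·(x - 3)³.
With (x - 3) = 3/2: p(9/2) = -257/256.

-1.0039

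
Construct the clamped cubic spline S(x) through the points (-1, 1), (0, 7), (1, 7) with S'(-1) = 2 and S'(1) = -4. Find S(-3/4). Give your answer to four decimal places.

Let M_i = S''(x_i). Step sizes h_i = 1, 1; slopes of the chords Δ_i = (y_(i+1) - y_i)/h_i = 6, 0.
  1·M_0 + 4·M_1 + 1·M_2 = 6(Δ_1 - Δ_0) = -36
Clamped end conditions give two more equations: 2h_0·M_0 + h_0·M_1 = 6(Δ_0 - S'(-1)) = 24 and h_1·M_1 + 2h_1·M_2 = 6(S'(1) - Δ_1) = -24.
Forward elimination and back-substitution give M_0 = 18, M_1 = -12, M_2 = -6.
On [-1, 0], S(x) = 1 + 2·(x + 1) + 9·(x + 1)² - 5·(x + 1)³.
With (x + 1) = 1/4: S(-3/4) = 127/64.

1.9844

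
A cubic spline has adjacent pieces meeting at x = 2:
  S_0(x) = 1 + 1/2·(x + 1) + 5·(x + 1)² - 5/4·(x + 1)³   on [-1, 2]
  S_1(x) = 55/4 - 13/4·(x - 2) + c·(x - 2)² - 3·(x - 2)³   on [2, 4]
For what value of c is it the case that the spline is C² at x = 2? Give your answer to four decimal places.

-6.2500

S_0''(x) = 10 - 15/2·(x + 1), so S_0''(2) = -25/2. On the right, S_1''(2) = 2c, so c = -25/4.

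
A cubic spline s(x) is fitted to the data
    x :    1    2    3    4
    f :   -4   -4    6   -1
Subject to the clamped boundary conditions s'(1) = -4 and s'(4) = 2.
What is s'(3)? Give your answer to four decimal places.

Put m_i = s'' at the i-th knot. Here h = (1, 1, 1) and Δ = (0, 10, -7), so the interior equations h_(i-1)·m_(i-1) + 2(h_(i-1)+h_i)·m_i + h_i·m_(i+1) = 6(Δ_i − Δ_(i-1)) read
  1·m_0 + 4·m_1 + 1·m_2 = 6(Δ_1 - Δ_0) = 60
  1·m_1 + 4·m_2 + 1·m_3 = 6(Δ_2 - Δ_1) = -102
Clamped end conditions give two more equations: 2h_0·m_0 + h_0·m_1 = 6(Δ_0 - s'(1)) = 24 and h_2·m_2 + 2h_2·m_3 = 6(s'(4) - Δ_2) = 54.
Hence m_0 = -6/5, m_1 = 132/5, m_2 = -222/5, m_3 = 246/5.
On [3, 4], s'(x) = b_2 + 2c_2·(x - 3) + 3d_2·(x - 3)² with b_2 = Δ_2 - h_2(2m_2 + m_3)/6 = -2/5, c_2 = m_2/2 = -111/5, d_2 = (m_3 - m_2)/(6h_2) = 78/5. So s'(3) = -2/5.

-0.4000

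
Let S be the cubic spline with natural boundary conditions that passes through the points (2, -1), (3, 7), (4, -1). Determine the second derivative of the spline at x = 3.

-24

Write M_i for S''(x_i). With h_i = 1, 1 and divided differences Δ_i = 8, -8, the continuity of S' gives the tridiagonal system
  1·M_0 + 4·M_1 + 1·M_2 = 6(Δ_1 - Δ_0) = -96
Natural end conditions: M_0 = M_2 = 0.
Solving: M_0 = 0, M_1 = -24, M_2 = 0.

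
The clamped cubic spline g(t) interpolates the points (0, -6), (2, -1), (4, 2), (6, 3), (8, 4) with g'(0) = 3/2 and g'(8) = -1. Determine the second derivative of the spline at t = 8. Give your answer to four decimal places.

-2.6696

Write M_i for g''(x_i). With h_i = 2, 2, 2, 2 and divided differences Δ_i = 5/2, 3/2, 1/2, 1/2, the continuity of g' gives the tridiagonal system
  2·M_0 + 8·M_1 + 2·M_2 = 6(Δ_1 - Δ_0) = -6
  2·M_1 + 8·M_2 + 2·M_3 = 6(Δ_2 - Δ_1) = -6
  2·M_2 + 8·M_3 + 2·M_4 = 6(Δ_3 - Δ_2) = 0
Clamped end conditions give two more equations: 2h_0·M_0 + h_0·M_1 = 6(Δ_0 - g'(0)) = 6 and h_3·M_3 + 2h_3·M_4 = 6(g'(8) - Δ_3) = -9.
Forward elimination and back-substitution give M_0 = 229/112, M_1 = -61/56, M_2 = -11/16, M_3 = 47/56, M_4 = -299/112.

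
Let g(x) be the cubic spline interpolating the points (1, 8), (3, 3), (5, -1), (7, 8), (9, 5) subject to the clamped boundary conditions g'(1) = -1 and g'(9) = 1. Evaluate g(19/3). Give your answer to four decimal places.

Let M_i = g''(x_i). Step sizes h_i = 2, 2, 2, 2; slopes of the chords Δ_i = (y_(i+1) - y_i)/h_i = -5/2, -2, 9/2, -3/2.
  2·M_0 + 8·M_1 + 2·M_2 = 6(Δ_1 - Δ_0) = 3
  2·M_1 + 8·M_2 + 2·M_3 = 6(Δ_2 - Δ_1) = 39
  2·M_2 + 8·M_3 + 2·M_4 = 6(Δ_3 - Δ_2) = -36
Clamped end conditions give two more equations: 2h_0·M_0 + h_0·M_1 = 6(Δ_0 - g'(1)) = -9 and h_3·M_3 + 2h_3·M_4 = 6(g'(9) - Δ_3) = 15.
Hence M_0 = -197/112, M_1 = -55/56, M_2 = 115/16, M_3 = -463/56, M_4 = 883/112.
On [5, 7], g(x) = -1 + 69/28·(x - 5) + 115/32·(x - 5)² - 577/448·(x - 5)³.
With (x - 5) = 4/3: g(19/3) = 2125/378.

5.6217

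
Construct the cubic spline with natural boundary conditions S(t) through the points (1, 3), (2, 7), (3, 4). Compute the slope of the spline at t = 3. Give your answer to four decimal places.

-4.7500

Let m_i = S''(x_i). Step sizes h_i = 1, 1; slopes of the chords Δ_i = (y_(i+1) - y_i)/h_i = 4, -3.
  1·m_0 + 4·m_1 + 1·m_2 = 6(Δ_1 - Δ_0) = -42
Natural end conditions: m_0 = m_2 = 0.
Forward elimination and back-substitution give m_0 = 0, m_1 = -21/2, m_2 = 0.
On [2, 3], S'(t) = b_1 + 2c_1·(t - 2) + 3d_1·(t - 2)² with b_1 = Δ_1 - h_1(2m_1 + m_2)/6 = 1/2, c_1 = m_1/2 = -21/4, d_1 = (m_2 - m_1)/(6h_1) = 7/4. So S'(3) = -19/4.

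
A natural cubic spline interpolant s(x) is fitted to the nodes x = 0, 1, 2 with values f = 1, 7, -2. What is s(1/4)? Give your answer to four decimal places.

Put σ_i = s'' at the i-th knot. Here h = (1, 1) and Δ = (6, -9), so the interior equations h_(i-1)·σ_(i-1) + 2(h_(i-1)+h_i)·σ_i + h_i·σ_(i+1) = 6(Δ_i − Δ_(i-1)) read
  1·σ_0 + 4·σ_1 + 1·σ_2 = 6(Δ_1 - Δ_0) = -90
Natural end conditions: σ_0 = σ_2 = 0.
Hence σ_0 = 0, σ_1 = -45/2, σ_2 = 0.
On [0, 1], s(x) = 1 + 39/4·x + 0·x² - 15/4·x³.
With x = 1/4: s(1/4) = 865/256.

3.3789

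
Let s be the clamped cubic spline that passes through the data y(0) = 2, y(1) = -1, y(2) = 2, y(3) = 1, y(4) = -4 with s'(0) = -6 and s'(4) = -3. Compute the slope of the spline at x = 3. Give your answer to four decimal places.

-4.3393

Write M_i for s''(x_i). With h_i = 1, 1, 1, 1 and divided differences Δ_i = -3, 3, -1, -5, the continuity of s' gives the tridiagonal system
  1·M_0 + 4·M_1 + 1·M_2 = 6(Δ_1 - Δ_0) = 36
  1·M_1 + 4·M_2 + 1·M_3 = 6(Δ_2 - Δ_1) = -24
  1·M_2 + 4·M_3 + 1·M_4 = 6(Δ_3 - Δ_2) = -24
Clamped end conditions give two more equations: 2h_0·M_0 + h_0·M_1 = 6(Δ_0 - s'(0)) = 18 and h_3·M_3 + 2h_3·M_4 = 6(s'(4) - Δ_3) = 12.
Solving the tridiagonal system: M_0 = 117/28, M_1 = 135/14, M_2 = -27/4, M_3 = -93/14, M_4 = 261/28.
On [3, 4], s'(x) = b_3 + 2c_3·(x - 3) + 3d_3·(x - 3)² with b_3 = Δ_3 - h_3(2M_3 + M_4)/6 = -243/56, c_3 = M_3/2 = -93/28, d_3 = (M_4 - M_3)/(6h_3) = 149/56. So s'(3) = -243/56.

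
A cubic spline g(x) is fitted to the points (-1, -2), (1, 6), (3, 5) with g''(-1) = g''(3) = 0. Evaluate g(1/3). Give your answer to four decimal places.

4.1667

Put σ_i = g'' at the i-th knot. Here h = (2, 2) and Δ = (4, -1/2), so the interior equations h_(i-1)·σ_(i-1) + 2(h_(i-1)+h_i)·σ_i + h_i·σ_(i+1) = 6(Δ_i − Δ_(i-1)) read
  2·σ_0 + 8·σ_1 + 2·σ_2 = 6(Δ_1 - Δ_0) = -27
Natural end conditions: σ_0 = σ_2 = 0.
Forward elimination and back-substitution give σ_0 = 0, σ_1 = -27/8, σ_2 = 0.
On [-1, 1], g(x) = -2 + 41/8·(x + 1) + 0·(x + 1)² - 9/32·(x + 1)³.
With (x + 1) = 4/3: g(1/3) = 25/6.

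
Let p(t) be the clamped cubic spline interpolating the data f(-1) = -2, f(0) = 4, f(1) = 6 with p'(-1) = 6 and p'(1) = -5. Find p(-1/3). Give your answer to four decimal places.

With m_i denoting the second derivative at x_i, h_i = 1, 1, and Δ_i = (y_(i+1) − y_i)/h_i = 6, 2:
  1·m_0 + 4·m_1 + 1·m_2 = 6(Δ_1 - Δ_0) = -24
Clamped end conditions give two more equations: 2h_0·m_0 + h_0·m_1 = 6(Δ_0 - p'(-1)) = 0 and h_1·m_1 + 2h_1·m_2 = 6(p'(1) - Δ_1) = -42.
Solving: m_0 = 1/2, m_1 = -1, m_2 = -41/2.
On [-1, 0], p(t) = -2 + 6·(t + 1) + 1/4·(t + 1)² - 1/4·(t + 1)³.
With (t + 1) = 2/3: p(-1/3) = 55/27.

2.0370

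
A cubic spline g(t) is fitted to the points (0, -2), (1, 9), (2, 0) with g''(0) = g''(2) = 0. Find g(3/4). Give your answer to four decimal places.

Write M_i for g''(x_i). With h_i = 1, 1 and divided differences Δ_i = 11, -9, the continuity of g' gives the tridiagonal system
  1·M_0 + 4·M_1 + 1·M_2 = 6(Δ_1 - Δ_0) = -120
Natural end conditions: M_0 = M_2 = 0.
Hence M_0 = 0, M_1 = -30, M_2 = 0.
On [0, 1], g(t) = -2 + 16·t + 0·t² - 5·t³.
With t = 3/4: g(3/4) = 505/64.

7.8906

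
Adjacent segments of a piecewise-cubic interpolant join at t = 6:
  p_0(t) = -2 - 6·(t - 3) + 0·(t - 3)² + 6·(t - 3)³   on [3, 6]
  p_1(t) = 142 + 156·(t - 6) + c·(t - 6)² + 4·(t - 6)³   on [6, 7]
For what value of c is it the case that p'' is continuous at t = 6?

p_0''(t) = 0 + 36·(t - 3), so p_0''(6) = 108. On the right, p_1''(6) = 2c, so c = 54.

54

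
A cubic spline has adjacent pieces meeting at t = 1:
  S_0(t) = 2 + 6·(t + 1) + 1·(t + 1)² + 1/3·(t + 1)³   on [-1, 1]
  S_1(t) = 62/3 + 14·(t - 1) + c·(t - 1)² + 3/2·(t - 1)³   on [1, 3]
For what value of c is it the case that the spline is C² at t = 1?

3

S_0''(t) = 2 + 2·(t + 1), so S_0''(1) = 6. On the right, S_1''(1) = 2c, so c = 3.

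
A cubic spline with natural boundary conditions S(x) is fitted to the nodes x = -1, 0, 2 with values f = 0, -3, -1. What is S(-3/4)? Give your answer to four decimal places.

-0.9063

Put M_i = S'' at the i-th knot. Here h = (1, 2) and Δ = (-3, 1), so the interior equations h_(i-1)·M_(i-1) + 2(h_(i-1)+h_i)·M_i + h_i·M_(i+1) = 6(Δ_i − Δ_(i-1)) read
  1·M_0 + 6·M_1 + 2·M_2 = 6(Δ_1 - Δ_0) = 24
Natural end conditions: M_0 = M_2 = 0.
Solving: M_0 = 0, M_1 = 4, M_2 = 0.
On [-1, 0], S(x) = 0 - 11/3·(x + 1) + 0·(x + 1)² + 2/3·(x + 1)³.
With (x + 1) = 1/4: S(-3/4) = -29/32.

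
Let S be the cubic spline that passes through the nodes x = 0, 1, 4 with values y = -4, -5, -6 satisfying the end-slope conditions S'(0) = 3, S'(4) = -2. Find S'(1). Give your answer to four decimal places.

Let m_i = S''(x_i). Step sizes h_i = 1, 3; slopes of the chords Δ_i = (y_(i+1) - y_i)/h_i = -1, -1/3.
  1·m_0 + 8·m_1 + 3·m_2 = 6(Δ_1 - Δ_0) = 4
Clamped end conditions give two more equations: 2h_0·m_0 + h_0·m_1 = 6(Δ_0 - S'(0)) = -24 and h_1·m_1 + 2h_1·m_2 = 6(S'(4) - Δ_1) = -10.
Solving: m_0 = -55/4, m_1 = 7/2, m_2 = -41/12.
On [1, 4], S'(x) = b_1 + 2c_1·(x - 1) + 3d_1·(x - 1)² with b_1 = Δ_1 - h_1(2m_1 + m_2)/6 = -17/8, c_1 = m_1/2 = 7/4, d_1 = (m_2 - m_1)/(6h_1) = -83/216. So S'(1) = -17/8.

-2.1250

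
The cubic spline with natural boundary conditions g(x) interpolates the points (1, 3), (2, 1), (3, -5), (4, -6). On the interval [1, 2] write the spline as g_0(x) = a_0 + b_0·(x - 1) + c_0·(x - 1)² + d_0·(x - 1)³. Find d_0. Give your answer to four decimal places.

Let m_i = g''(x_i). Step sizes h_i = 1, 1, 1; slopes of the chords Δ_i = (y_(i+1) - y_i)/h_i = -2, -6, -1.
  1·m_0 + 4·m_1 + 1·m_2 = 6(Δ_1 - Δ_0) = -24
  1·m_1 + 4·m_2 + 1·m_3 = 6(Δ_2 - Δ_1) = 30
Natural end conditions: m_0 = m_3 = 0.
Hence m_0 = 0, m_1 = -42/5, m_2 = 48/5, m_3 = 0.
On [1, 2], with g_0(x) = a_0 + b_0·(x - 1) + c_0·(x - 1)² + d_0·(x - 1)³: c_0 = m_0/2 = 0, d_0 = (m_1 - m_0)/(6h_0) = -7/5, b_0 = Δ_0 - h_0(2m_0 + m_1)/6 = -3/5.

-1.4000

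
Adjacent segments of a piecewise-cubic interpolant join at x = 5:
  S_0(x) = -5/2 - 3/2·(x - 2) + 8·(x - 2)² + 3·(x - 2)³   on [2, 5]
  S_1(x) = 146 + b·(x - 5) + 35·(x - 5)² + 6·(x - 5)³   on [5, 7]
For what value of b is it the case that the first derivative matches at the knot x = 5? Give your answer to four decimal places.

127.5000

S_0'(x) = -3/2 + 16·(x - 2) + 9·(x - 2)², so S_0'(5) = 255/2. On the right, S_1'(5) = b, so b = 255/2.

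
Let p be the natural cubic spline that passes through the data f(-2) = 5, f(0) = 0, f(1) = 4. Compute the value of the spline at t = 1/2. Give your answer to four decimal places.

1.5938

Write σ_i for p''(x_i). With h_i = 2, 1 and divided differences Δ_i = -5/2, 4, the continuity of p' gives the tridiagonal system
  2·σ_0 + 6·σ_1 + 1·σ_2 = 6(Δ_1 - Δ_0) = 39
Natural end conditions: σ_0 = σ_2 = 0.
Forward elimination and back-substitution give σ_0 = 0, σ_1 = 13/2, σ_2 = 0.
On [0, 1], p(t) = 0 + 11/6·t + 13/4·t² - 13/12·t³.
With t = 1/2: p(1/2) = 51/32.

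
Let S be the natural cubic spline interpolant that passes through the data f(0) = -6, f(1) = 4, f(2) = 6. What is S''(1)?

Put m_i = S'' at the i-th knot. Here h = (1, 1) and Δ = (10, 2), so the interior equations h_(i-1)·m_(i-1) + 2(h_(i-1)+h_i)·m_i + h_i·m_(i+1) = 6(Δ_i − Δ_(i-1)) read
  1·m_0 + 4·m_1 + 1·m_2 = 6(Δ_1 - Δ_0) = -48
Natural end conditions: m_0 = m_2 = 0.
Solving the tridiagonal system: m_0 = 0, m_1 = -12, m_2 = 0.

-12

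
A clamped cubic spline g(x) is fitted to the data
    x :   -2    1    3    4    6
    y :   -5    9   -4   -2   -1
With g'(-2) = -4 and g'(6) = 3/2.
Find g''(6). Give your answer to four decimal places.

Put m_i = g'' at the i-th knot. Here h = (3, 2, 1, 2) and Δ = (14/3, -13/2, 2, 1/2), so the interior equations h_(i-1)·m_(i-1) + 2(h_(i-1)+h_i)·m_i + h_i·m_(i+1) = 6(Δ_i − Δ_(i-1)) read
  3·m_0 + 10·m_1 + 2·m_2 = 6(Δ_1 - Δ_0) = -67
  2·m_1 + 6·m_2 + 1·m_3 = 6(Δ_2 - Δ_1) = 51
  1·m_2 + 6·m_3 + 2·m_4 = 6(Δ_3 - Δ_2) = -9
Clamped end conditions give two more equations: 2h_0·m_0 + h_0·m_1 = 6(Δ_0 - g'(-2)) = 52 and h_3·m_3 + 2h_3·m_4 = 6(g'(6) - Δ_3) = 6.
Forward elimination and back-substitution give m_0 = 7157/453, m_1 = -2154/151, m_2 = 2133/151, m_3 = -789/151, m_4 = 621/151.

4.1126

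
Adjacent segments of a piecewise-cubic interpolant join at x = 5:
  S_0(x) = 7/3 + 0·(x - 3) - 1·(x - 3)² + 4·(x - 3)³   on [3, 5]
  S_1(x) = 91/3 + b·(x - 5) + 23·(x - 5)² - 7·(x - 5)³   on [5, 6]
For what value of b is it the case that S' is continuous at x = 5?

44

S_0'(x) = 0 - 2·(x - 3) + 12·(x - 3)², so S_0'(5) = 44. On the right, S_1'(5) = b, so b = 44.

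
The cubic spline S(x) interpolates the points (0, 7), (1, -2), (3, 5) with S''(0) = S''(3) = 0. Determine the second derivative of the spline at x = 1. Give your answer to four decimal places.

12.5000

Let M_i = S''(x_i). Step sizes h_i = 1, 2; slopes of the chords Δ_i = (y_(i+1) - y_i)/h_i = -9, 7/2.
  1·M_0 + 6·M_1 + 2·M_2 = 6(Δ_1 - Δ_0) = 75
Natural end conditions: M_0 = M_2 = 0.
Hence M_0 = 0, M_1 = 25/2, M_2 = 0.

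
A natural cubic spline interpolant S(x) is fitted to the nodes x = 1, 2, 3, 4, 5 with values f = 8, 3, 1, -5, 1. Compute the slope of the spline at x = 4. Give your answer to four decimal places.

Put m_i = S'' at the i-th knot. Here h = (1, 1, 1, 1) and Δ = (-5, -2, -6, 6), so the interior equations h_(i-1)·m_(i-1) + 2(h_(i-1)+h_i)·m_i + h_i·m_(i+1) = 6(Δ_i − Δ_(i-1)) read
  1·m_0 + 4·m_1 + 1·m_2 = 6(Δ_1 - Δ_0) = 18
  1·m_1 + 4·m_2 + 1·m_3 = 6(Δ_2 - Δ_1) = -24
  1·m_2 + 4·m_3 + 1·m_4 = 6(Δ_3 - Δ_2) = 72
Natural end conditions: m_0 = m_4 = 0.
Forward elimination and back-substitution give m_0 = 0, m_1 = 219/28, m_2 = -93/7, m_3 = 597/28, m_4 = 0.
On [4, 5], S'(x) = b_3 + 2c_3·(x - 4) + 3d_3·(x - 4)² with b_3 = Δ_3 - h_3(2m_3 + m_4)/6 = -31/28, c_3 = m_3/2 = 597/56, d_3 = (m_4 - m_3)/(6h_3) = -199/56. So S'(4) = -31/28.

-1.1071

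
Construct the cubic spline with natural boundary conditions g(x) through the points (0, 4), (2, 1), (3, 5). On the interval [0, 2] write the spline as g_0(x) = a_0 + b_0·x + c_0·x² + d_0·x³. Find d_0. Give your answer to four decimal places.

With m_i denoting the second derivative at x_i, h_i = 2, 1, and Δ_i = (y_(i+1) − y_i)/h_i = -3/2, 4:
  2·m_0 + 6·m_1 + 1·m_2 = 6(Δ_1 - Δ_0) = 33
Natural end conditions: m_0 = m_2 = 0.
Forward elimination and back-substitution give m_0 = 0, m_1 = 11/2, m_2 = 0.
On [0, 2], with g_0(x) = a_0 + b_0·x + c_0·x² + d_0·x³: c_0 = m_0/2 = 0, d_0 = (m_1 - m_0)/(6h_0) = 11/24, b_0 = Δ_0 - h_0(2m_0 + m_1)/6 = -10/3.

0.4583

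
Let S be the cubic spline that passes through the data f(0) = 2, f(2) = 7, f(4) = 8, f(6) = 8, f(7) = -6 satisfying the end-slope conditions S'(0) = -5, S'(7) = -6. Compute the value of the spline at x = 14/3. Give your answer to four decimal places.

10.6736

Write m_i for S''(x_i). With h_i = 2, 2, 2, 1 and divided differences Δ_i = 5/2, 1/2, 0, -14, the continuity of S' gives the tridiagonal system
  2·m_0 + 8·m_1 + 2·m_2 = 6(Δ_1 - Δ_0) = -12
  2·m_1 + 8·m_2 + 2·m_3 = 6(Δ_2 - Δ_1) = -3
  2·m_2 + 6·m_3 + 1·m_4 = 6(Δ_3 - Δ_2) = -84
Clamped end conditions give two more equations: 2h_0·m_0 + h_0·m_1 = 6(Δ_0 - S'(0)) = 45 and h_3·m_3 + 2h_3·m_4 = 6(S'(7) - Δ_3) = 48.
Forward elimination and back-substitution give m_0 = 632/43, m_1 = -593/86, m_2 = 296/43, m_3 = -952/43, m_4 = 1508/43.
On [4, 6], S(x) = 8 + 120/43·(x - 4) + 148/43·(x - 4)² - 104/43·(x - 4)³.
With (x - 4) = 2/3: S(14/3) = 12392/1161.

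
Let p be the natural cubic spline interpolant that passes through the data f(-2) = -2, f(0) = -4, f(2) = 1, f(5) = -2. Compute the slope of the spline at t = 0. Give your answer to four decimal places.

Let M_i = p''(x_i). Step sizes h_i = 2, 2, 3; slopes of the chords Δ_i = (y_(i+1) - y_i)/h_i = -1, 5/2, -1.
  2·M_0 + 8·M_1 + 2·M_2 = 6(Δ_1 - Δ_0) = 21
  2·M_1 + 10·M_2 + 3·M_3 = 6(Δ_2 - Δ_1) = -21
Natural end conditions: M_0 = M_3 = 0.
Solving: M_0 = 0, M_1 = 63/19, M_2 = -105/38, M_3 = 0.
On [0, 2], p'(t) = b_1 + 2c_1·t + 3d_1·t² with b_1 = Δ_1 - h_1(2M_1 + M_2)/6 = 23/19, c_1 = M_1/2 = 63/38, d_1 = (M_2 - M_1)/(6h_1) = -77/152. So p'(0) = 23/19.

1.2105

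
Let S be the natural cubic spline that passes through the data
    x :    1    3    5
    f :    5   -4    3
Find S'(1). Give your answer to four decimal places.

-6.5000

Put M_i = S'' at the i-th knot. Here h = (2, 2) and Δ = (-9/2, 7/2), so the interior equations h_(i-1)·M_(i-1) + 2(h_(i-1)+h_i)·M_i + h_i·M_(i+1) = 6(Δ_i − Δ_(i-1)) read
  2·M_0 + 8·M_1 + 2·M_2 = 6(Δ_1 - Δ_0) = 48
Natural end conditions: M_0 = M_2 = 0.
Solving: M_0 = 0, M_1 = 6, M_2 = 0.
On [1, 3], S'(x) = b_0 + 2c_0·(x - 1) + 3d_0·(x - 1)² with b_0 = Δ_0 - h_0(2M_0 + M_1)/6 = -13/2, c_0 = M_0/2 = 0, d_0 = (M_1 - M_0)/(6h_0) = 1/2. So S'(1) = -13/2.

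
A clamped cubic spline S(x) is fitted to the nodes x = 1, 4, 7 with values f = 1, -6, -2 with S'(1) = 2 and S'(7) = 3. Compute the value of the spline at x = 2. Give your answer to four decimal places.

0.5185

Let M_i = S''(x_i). Step sizes h_i = 3, 3; slopes of the chords Δ_i = (y_(i+1) - y_i)/h_i = -7/3, 4/3.
  3·M_0 + 12·M_1 + 3·M_2 = 6(Δ_1 - Δ_0) = 22
Clamped end conditions give two more equations: 2h_0·M_0 + h_0·M_1 = 6(Δ_0 - S'(1)) = -26 and h_1·M_1 + 2h_1·M_2 = 6(S'(7) - Δ_1) = 10.
Forward elimination and back-substitution give M_0 = -6, M_1 = 10/3, M_2 = 0.
On [1, 4], S(x) = 1 + 2·(x - 1) - 3·(x - 1)² + 14/27·(x - 1)³.
With (x - 1) = 1: S(2) = 14/27.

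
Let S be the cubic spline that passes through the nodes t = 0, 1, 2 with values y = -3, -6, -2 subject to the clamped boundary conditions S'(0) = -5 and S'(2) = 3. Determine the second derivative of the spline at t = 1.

13

Let σ_i = S''(x_i). Step sizes h_i = 1, 1; slopes of the chords Δ_i = (y_(i+1) - y_i)/h_i = -3, 4.
  1·σ_0 + 4·σ_1 + 1·σ_2 = 6(Δ_1 - Δ_0) = 42
Clamped end conditions give two more equations: 2h_0·σ_0 + h_0·σ_1 = 6(Δ_0 - S'(0)) = 12 and h_1·σ_1 + 2h_1·σ_2 = 6(S'(2) - Δ_1) = -6.
Solving: σ_0 = -1/2, σ_1 = 13, σ_2 = -19/2.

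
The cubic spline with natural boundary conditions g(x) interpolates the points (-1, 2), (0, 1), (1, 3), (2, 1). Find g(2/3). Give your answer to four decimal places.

Write M_i for g''(x_i). With h_i = 1, 1, 1 and divided differences Δ_i = -1, 2, -2, the continuity of g' gives the tridiagonal system
  1·M_0 + 4·M_1 + 1·M_2 = 6(Δ_1 - Δ_0) = 18
  1·M_1 + 4·M_2 + 1·M_3 = 6(Δ_2 - Δ_1) = -24
Natural end conditions: M_0 = M_3 = 0.
Forward elimination and back-substitution give M_0 = 0, M_1 = 32/5, M_2 = -38/5, M_3 = 0.
On [0, 1], g(x) = 1 + 17/15·x + 16/5·x² - 7/3·x³.
With x = 2/3: g(2/3) = 1007/405.

2.4864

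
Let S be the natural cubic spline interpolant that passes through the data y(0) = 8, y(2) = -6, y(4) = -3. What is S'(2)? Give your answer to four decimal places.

With M_i denoting the second derivative at x_i, h_i = 2, 2, and Δ_i = (y_(i+1) − y_i)/h_i = -7, 3/2:
  2·M_0 + 8·M_1 + 2·M_2 = 6(Δ_1 - Δ_0) = 51
Natural end conditions: M_0 = M_2 = 0.
Forward elimination and back-substitution give M_0 = 0, M_1 = 51/8, M_2 = 0.
On [2, 4], S'(x) = b_1 + 2c_1·(x - 2) + 3d_1·(x - 2)² with b_1 = Δ_1 - h_1(2M_1 + M_2)/6 = -11/4, c_1 = M_1/2 = 51/16, d_1 = (M_2 - M_1)/(6h_1) = -17/32. So S'(2) = -11/4.

-2.7500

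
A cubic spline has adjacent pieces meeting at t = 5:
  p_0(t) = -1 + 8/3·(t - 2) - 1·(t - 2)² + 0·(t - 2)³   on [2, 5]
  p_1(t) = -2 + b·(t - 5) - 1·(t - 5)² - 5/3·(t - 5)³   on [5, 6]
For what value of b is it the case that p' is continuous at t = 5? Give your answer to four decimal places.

-3.3333

p_0'(t) = 8/3 - 2·(t - 2) + 0·(t - 2)², so p_0'(5) = -10/3. On the right, p_1'(5) = b, so b = -10/3.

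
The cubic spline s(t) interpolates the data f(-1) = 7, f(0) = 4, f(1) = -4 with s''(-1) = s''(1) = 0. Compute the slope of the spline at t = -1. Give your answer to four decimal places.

-1.7500

Let M_i = s''(x_i). Step sizes h_i = 1, 1; slopes of the chords Δ_i = (y_(i+1) - y_i)/h_i = -3, -8.
  1·M_0 + 4·M_1 + 1·M_2 = 6(Δ_1 - Δ_0) = -30
Natural end conditions: M_0 = M_2 = 0.
Solving: M_0 = 0, M_1 = -15/2, M_2 = 0.
On [-1, 0], s'(t) = b_0 + 2c_0·(t + 1) + 3d_0·(t + 1)² with b_0 = Δ_0 - h_0(2M_0 + M_1)/6 = -7/4, c_0 = M_0/2 = 0, d_0 = (M_1 - M_0)/(6h_0) = -5/4. So s'(-1) = -7/4.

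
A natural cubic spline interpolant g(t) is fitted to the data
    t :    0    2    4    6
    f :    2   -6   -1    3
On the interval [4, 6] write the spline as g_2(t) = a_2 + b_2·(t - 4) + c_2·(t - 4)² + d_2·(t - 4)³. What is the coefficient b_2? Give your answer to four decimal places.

Write M_i for g''(x_i). With h_i = 2, 2, 2 and divided differences Δ_i = -4, 5/2, 2, the continuity of g' gives the tridiagonal system
  2·M_0 + 8·M_1 + 2·M_2 = 6(Δ_1 - Δ_0) = 39
  2·M_1 + 8·M_2 + 2·M_3 = 6(Δ_2 - Δ_1) = -3
Natural end conditions: M_0 = M_3 = 0.
Hence M_0 = 0, M_1 = 53/10, M_2 = -17/10, M_3 = 0.
On [4, 6], with g_2(t) = a_2 + b_2·(t - 4) + c_2·(t - 4)² + d_2·(t - 4)³: c_2 = M_2/2 = -17/20, d_2 = (M_3 - M_2)/(6h_2) = 17/120, b_2 = Δ_2 - h_2(2M_2 + M_3)/6 = 47/15.

3.1333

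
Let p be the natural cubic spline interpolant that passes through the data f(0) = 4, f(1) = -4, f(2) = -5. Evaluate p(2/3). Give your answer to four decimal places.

-1.9815

Put m_i = p'' at the i-th knot. Here h = (1, 1) and Δ = (-8, -1), so the interior equations h_(i-1)·m_(i-1) + 2(h_(i-1)+h_i)·m_i + h_i·m_(i+1) = 6(Δ_i − Δ_(i-1)) read
  1·m_0 + 4·m_1 + 1·m_2 = 6(Δ_1 - Δ_0) = 42
Natural end conditions: m_0 = m_2 = 0.
Forward elimination and back-substitution give m_0 = 0, m_1 = 21/2, m_2 = 0.
On [0, 1], p(x) = 4 - 39/4·x + 0·x² + 7/4·x³.
With x = 2/3: p(2/3) = -107/54.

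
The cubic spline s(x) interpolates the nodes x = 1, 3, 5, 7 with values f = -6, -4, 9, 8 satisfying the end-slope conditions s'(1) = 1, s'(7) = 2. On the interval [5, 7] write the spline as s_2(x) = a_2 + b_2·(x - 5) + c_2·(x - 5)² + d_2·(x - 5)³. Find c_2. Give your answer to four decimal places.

With M_i denoting the second derivative at x_i, h_i = 2, 2, 2, and Δ_i = (y_(i+1) − y_i)/h_i = 1, 13/2, -1/2:
  2·M_0 + 8·M_1 + 2·M_2 = 6(Δ_1 - Δ_0) = 33
  2·M_1 + 8·M_2 + 2·M_3 = 6(Δ_2 - Δ_1) = -42
Clamped end conditions give two more equations: 2h_0·M_0 + h_0·M_1 = 6(Δ_0 - s'(1)) = 0 and h_2·M_2 + 2h_2·M_3 = 6(s'(7) - Δ_2) = 15.
Solving the tridiagonal system: M_0 = -11/3, M_1 = 22/3, M_2 = -55/6, M_3 = 25/3.
On [5, 7], with s_2(x) = a_2 + b_2·(x - 5) + c_2·(x - 5)² + d_2·(x - 5)³: c_2 = M_2/2 = -55/12, d_2 = (M_3 - M_2)/(6h_2) = 35/24, b_2 = Δ_2 - h_2(2M_2 + M_3)/6 = 17/6.

-4.5833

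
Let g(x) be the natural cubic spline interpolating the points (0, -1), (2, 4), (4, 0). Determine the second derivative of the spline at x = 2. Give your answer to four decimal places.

-3.3750

Write M_i for g''(x_i). With h_i = 2, 2 and divided differences Δ_i = 5/2, -2, the continuity of g' gives the tridiagonal system
  2·M_0 + 8·M_1 + 2·M_2 = 6(Δ_1 - Δ_0) = -27
Natural end conditions: M_0 = M_2 = 0.
Solving: M_0 = 0, M_1 = -27/8, M_2 = 0.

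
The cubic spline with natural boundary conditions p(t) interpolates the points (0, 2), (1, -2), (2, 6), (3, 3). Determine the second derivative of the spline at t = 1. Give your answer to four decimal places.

23.6000

Put M_i = p'' at the i-th knot. Here h = (1, 1, 1) and Δ = (-4, 8, -3), so the interior equations h_(i-1)·M_(i-1) + 2(h_(i-1)+h_i)·M_i + h_i·M_(i+1) = 6(Δ_i − Δ_(i-1)) read
  1·M_0 + 4·M_1 + 1·M_2 = 6(Δ_1 - Δ_0) = 72
  1·M_1 + 4·M_2 + 1·M_3 = 6(Δ_2 - Δ_1) = -66
Natural end conditions: M_0 = M_3 = 0.
Solving the tridiagonal system: M_0 = 0, M_1 = 118/5, M_2 = -112/5, M_3 = 0.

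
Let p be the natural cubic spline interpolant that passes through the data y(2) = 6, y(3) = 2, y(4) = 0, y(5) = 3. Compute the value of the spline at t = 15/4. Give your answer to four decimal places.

0.0594

With M_i denoting the second derivative at x_i, h_i = 1, 1, 1, and Δ_i = (y_(i+1) − y_i)/h_i = -4, -2, 3:
  1·M_0 + 4·M_1 + 1·M_2 = 6(Δ_1 - Δ_0) = 12
  1·M_1 + 4·M_2 + 1·M_3 = 6(Δ_2 - Δ_1) = 30
Natural end conditions: M_0 = M_3 = 0.
Hence M_0 = 0, M_1 = 6/5, M_2 = 36/5, M_3 = 0.
On [3, 4], p(t) = 2 - 18/5·(t - 3) + 3/5·(t - 3)² + 1·(t - 3)³.
With (t - 3) = 3/4: p(15/4) = 19/320.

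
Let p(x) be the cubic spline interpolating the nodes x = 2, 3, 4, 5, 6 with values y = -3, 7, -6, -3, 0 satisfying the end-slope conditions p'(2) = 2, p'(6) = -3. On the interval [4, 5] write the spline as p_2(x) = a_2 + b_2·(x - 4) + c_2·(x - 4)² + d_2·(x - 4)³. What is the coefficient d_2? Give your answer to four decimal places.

-7.7143

Write M_i for p''(x_i). With h_i = 1, 1, 1, 1 and divided differences Δ_i = 10, -13, 3, 3, the continuity of p' gives the tridiagonal system
  1·M_0 + 4·M_1 + 1·M_2 = 6(Δ_1 - Δ_0) = -138
  1·M_1 + 4·M_2 + 1·M_3 = 6(Δ_2 - Δ_1) = 96
  1·M_2 + 4·M_3 + 1·M_4 = 6(Δ_3 - Δ_2) = 0
Clamped end conditions give two more equations: 2h_0·M_0 + h_0·M_1 = 6(Δ_0 - p'(2)) = 48 and h_3·M_3 + 2h_3·M_4 = 6(p'(6) - Δ_3) = -36.
Solving: M_0 = 370/7, M_1 = -404/7, M_2 = 40, M_3 = -44/7, M_4 = -104/7.
On [4, 5], with p_2(x) = a_2 + b_2·(x - 4) + c_2·(x - 4)² + d_2·(x - 4)³: c_2 = M_2/2 = 20, d_2 = (M_3 - M_2)/(6h_2) = -54/7, b_2 = Δ_2 - h_2(2M_2 + M_3)/6 = -65/7.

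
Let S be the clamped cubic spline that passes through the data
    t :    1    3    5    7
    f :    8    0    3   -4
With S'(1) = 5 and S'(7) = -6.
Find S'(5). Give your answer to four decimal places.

0.8333

Write m_i for S''(x_i). With h_i = 2, 2, 2 and divided differences Δ_i = -4, 3/2, -7/2, the continuity of S' gives the tridiagonal system
  2·m_0 + 8·m_1 + 2·m_2 = 6(Δ_1 - Δ_0) = 33
  2·m_1 + 8·m_2 + 2·m_3 = 6(Δ_2 - Δ_1) = -30
Clamped end conditions give two more equations: 2h_0·m_0 + h_0·m_1 = 6(Δ_0 - S'(1)) = -54 and h_2·m_2 + 2h_2·m_3 = 6(S'(7) - Δ_2) = -15.
Hence m_0 = -56/3, m_1 = 31/3, m_2 = -37/6, m_3 = -2/3.
On [5, 7], S'(t) = b_2 + 2c_2·(t - 5) + 3d_2·(t - 5)² with b_2 = Δ_2 - h_2(2m_2 + m_3)/6 = 5/6, c_2 = m_2/2 = -37/12, d_2 = (m_3 - m_2)/(6h_2) = 11/24. So S'(5) = 5/6.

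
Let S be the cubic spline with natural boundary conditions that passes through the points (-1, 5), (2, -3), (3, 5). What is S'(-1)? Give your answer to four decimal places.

-6.6667

Write M_i for S''(x_i). With h_i = 3, 1 and divided differences Δ_i = -8/3, 8, the continuity of S' gives the tridiagonal system
  3·M_0 + 8·M_1 + 1·M_2 = 6(Δ_1 - Δ_0) = 64
Natural end conditions: M_0 = M_2 = 0.
Solving the tridiagonal system: M_0 = 0, M_1 = 8, M_2 = 0.
On [-1, 2], S'(t) = b_0 + 2c_0·(t + 1) + 3d_0·(t + 1)² with b_0 = Δ_0 - h_0(2M_0 + M_1)/6 = -20/3, c_0 = M_0/2 = 0, d_0 = (M_1 - M_0)/(6h_0) = 4/9. So S'(-1) = -20/3.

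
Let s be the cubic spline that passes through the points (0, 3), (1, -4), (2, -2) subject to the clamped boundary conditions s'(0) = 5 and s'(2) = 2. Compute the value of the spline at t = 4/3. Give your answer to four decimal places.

-4.4444

Let m_i = s''(x_i). Step sizes h_i = 1, 1; slopes of the chords Δ_i = (y_(i+1) - y_i)/h_i = -7, 2.
  1·m_0 + 4·m_1 + 1·m_2 = 6(Δ_1 - Δ_0) = 54
Clamped end conditions give two more equations: 2h_0·m_0 + h_0·m_1 = 6(Δ_0 - s'(0)) = -72 and h_1·m_1 + 2h_1·m_2 = 6(s'(2) - Δ_1) = 0.
Solving: m_0 = -51, m_1 = 30, m_2 = -15.
On [1, 2], s(t) = -4 - 11/2·(t - 1) + 15·(t - 1)² - 15/2·(t - 1)³.
With (t - 1) = 1/3: s(4/3) = -40/9.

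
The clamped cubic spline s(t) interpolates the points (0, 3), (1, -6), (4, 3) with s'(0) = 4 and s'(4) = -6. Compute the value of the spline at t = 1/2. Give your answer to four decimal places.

Let σ_i = s''(x_i). Step sizes h_i = 1, 3; slopes of the chords Δ_i = (y_(i+1) - y_i)/h_i = -9, 3.
  1·σ_0 + 8·σ_1 + 3·σ_2 = 6(Δ_1 - Δ_0) = 72
Clamped end conditions give two more equations: 2h_0·σ_0 + h_0·σ_1 = 6(Δ_0 - s'(0)) = -78 and h_1·σ_1 + 2h_1·σ_2 = 6(s'(4) - Δ_1) = -54.
Solving the tridiagonal system: σ_0 = -101/2, σ_1 = 23, σ_2 = -41/2.
On [0, 1], s(t) = 3 + 4·t - 101/4·t² + 49/4·t³.
With t = 1/2: s(1/2) = 7/32.

0.2188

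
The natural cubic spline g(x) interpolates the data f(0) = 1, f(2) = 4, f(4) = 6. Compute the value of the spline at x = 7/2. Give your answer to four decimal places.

Put M_i = g'' at the i-th knot. Here h = (2, 2) and Δ = (3/2, 1), so the interior equations h_(i-1)·M_(i-1) + 2(h_(i-1)+h_i)·M_i + h_i·M_(i+1) = 6(Δ_i − Δ_(i-1)) read
  2·M_0 + 8·M_1 + 2·M_2 = 6(Δ_1 - Δ_0) = -3
Natural end conditions: M_0 = M_2 = 0.
Solving: M_0 = 0, M_1 = -3/8, M_2 = 0.
On [2, 4], g(x) = 4 + 5/4·(x - 2) - 3/16·(x - 2)² + 1/32·(x - 2)³.
With (x - 2) = 3/2: g(7/2) = 1423/256.

5.5586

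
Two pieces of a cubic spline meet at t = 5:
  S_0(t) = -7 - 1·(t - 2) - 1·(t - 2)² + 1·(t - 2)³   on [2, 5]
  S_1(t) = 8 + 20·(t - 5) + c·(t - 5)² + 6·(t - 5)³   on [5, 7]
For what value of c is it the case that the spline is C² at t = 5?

S_0''(t) = -2 + 6·(t - 2), so S_0''(5) = 16. On the right, S_1''(5) = 2c, so c = 8.

8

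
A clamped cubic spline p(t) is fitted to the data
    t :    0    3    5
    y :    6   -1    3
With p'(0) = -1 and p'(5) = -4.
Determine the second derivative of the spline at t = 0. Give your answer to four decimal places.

With σ_i denoting the second derivative at x_i, h_i = 3, 2, and Δ_i = (y_(i+1) − y_i)/h_i = -7/3, 2:
  3·σ_0 + 10·σ_1 + 2·σ_2 = 6(Δ_1 - Δ_0) = 26
Clamped end conditions give two more equations: 2h_0·σ_0 + h_0·σ_1 = 6(Δ_0 - p'(0)) = -8 and h_1·σ_1 + 2h_1·σ_2 = 6(p'(5) - Δ_1) = -36.
Hence σ_0 = -68/15, σ_1 = 32/5, σ_2 = -61/5.

-4.5333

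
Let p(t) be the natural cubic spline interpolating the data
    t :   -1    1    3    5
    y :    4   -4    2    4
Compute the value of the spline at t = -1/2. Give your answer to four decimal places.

Let M_i = p''(x_i). Step sizes h_i = 2, 2, 2; slopes of the chords Δ_i = (y_(i+1) - y_i)/h_i = -4, 3, 1.
  2·M_0 + 8·M_1 + 2·M_2 = 6(Δ_1 - Δ_0) = 42
  2·M_1 + 8·M_2 + 2·M_3 = 6(Δ_2 - Δ_1) = -12
Natural end conditions: M_0 = M_3 = 0.
Forward elimination and back-substitution give M_0 = 0, M_1 = 6, M_2 = -3, M_3 = 0.
On [-1, 1], p(t) = 4 - 6·(t + 1) + 0·(t + 1)² + 1/2·(t + 1)³.
With (t + 1) = 1/2: p(-1/2) = 17/16.

1.0625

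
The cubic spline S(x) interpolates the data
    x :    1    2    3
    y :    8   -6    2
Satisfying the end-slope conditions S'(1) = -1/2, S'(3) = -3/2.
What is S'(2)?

-4

Put M_i = S'' at the i-th knot. Here h = (1, 1) and Δ = (-14, 8), so the interior equations h_(i-1)·M_(i-1) + 2(h_(i-1)+h_i)·M_i + h_i·M_(i+1) = 6(Δ_i − Δ_(i-1)) read
  1·M_0 + 4·M_1 + 1·M_2 = 6(Δ_1 - Δ_0) = 132
Clamped end conditions give two more equations: 2h_0·M_0 + h_0·M_1 = 6(Δ_0 - S'(1)) = -81 and h_1·M_1 + 2h_1·M_2 = 6(S'(3) - Δ_1) = -57.
Solving: M_0 = -74, M_1 = 67, M_2 = -62.
On [2, 3], S'(x) = b_1 + 2c_1·(x - 2) + 3d_1·(x - 2)² with b_1 = Δ_1 - h_1(2M_1 + M_2)/6 = -4, c_1 = M_1/2 = 67/2, d_1 = (M_2 - M_1)/(6h_1) = -43/2. So S'(2) = -4.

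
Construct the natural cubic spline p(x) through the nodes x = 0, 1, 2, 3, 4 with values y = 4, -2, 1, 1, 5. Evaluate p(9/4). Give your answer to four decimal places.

1.2469

With M_i denoting the second derivative at x_i, h_i = 1, 1, 1, 1, and Δ_i = (y_(i+1) − y_i)/h_i = -6, 3, 0, 4:
  1·M_0 + 4·M_1 + 1·M_2 = 6(Δ_1 - Δ_0) = 54
  1·M_1 + 4·M_2 + 1·M_3 = 6(Δ_2 - Δ_1) = -18
  1·M_2 + 4·M_3 + 1·M_4 = 6(Δ_3 - Δ_2) = 24
Natural end conditions: M_0 = M_4 = 0.
Forward elimination and back-substitution give M_0 = 0, M_1 = 453/28, M_2 = -75/7, M_3 = 243/28, M_4 = 0.
On [2, 3], p(x) = 1 + 17/8·(x - 2) - 75/14·(x - 2)² + 181/56·(x - 2)³.
With (x - 2) = 1/4: p(9/4) = 4469/3584.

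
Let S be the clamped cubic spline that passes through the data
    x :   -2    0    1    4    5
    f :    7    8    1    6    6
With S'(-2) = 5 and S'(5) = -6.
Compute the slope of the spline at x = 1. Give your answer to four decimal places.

Let M_i = S''(x_i). Step sizes h_i = 2, 1, 3, 1; slopes of the chords Δ_i = (y_(i+1) - y_i)/h_i = 1/2, -7, 5/3, 0.
  2·M_0 + 6·M_1 + 1·M_2 = 6(Δ_1 - Δ_0) = -45
  1·M_1 + 8·M_2 + 3·M_3 = 6(Δ_2 - Δ_1) = 52
  3·M_2 + 8·M_3 + 1·M_4 = 6(Δ_3 - Δ_2) = -10
Clamped end conditions give two more equations: 2h_0·M_0 + h_0·M_1 = 6(Δ_0 - S'(-2)) = -27 and h_3·M_3 + 2h_3·M_4 = 6(S'(5) - Δ_3) = -36.
Solving: M_0 = -365/132, M_1 = -263/33, M_2 = 551/66, M_3 = -25/11, M_4 = -371/22.
On [1, 4], S'(x) = b_2 + 2c_2·(x - 1) + 3d_2·(x - 1)² with b_2 = Δ_2 - h_2(2M_2 + M_3)/6 = -61/11, c_2 = M_2/2 = 551/132, d_2 = (M_3 - M_2)/(6h_2) = -701/1188. So S'(1) = -61/11.

-5.5455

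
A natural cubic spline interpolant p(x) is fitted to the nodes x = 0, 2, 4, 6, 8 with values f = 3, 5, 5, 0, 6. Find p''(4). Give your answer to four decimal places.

Write M_i for p''(x_i). With h_i = 2, 2, 2, 2 and divided differences Δ_i = 1, 0, -5/2, 3, the continuity of p' gives the tridiagonal system
  2·M_0 + 8·M_1 + 2·M_2 = 6(Δ_1 - Δ_0) = -6
  2·M_1 + 8·M_2 + 2·M_3 = 6(Δ_2 - Δ_1) = -15
  2·M_2 + 8·M_3 + 2·M_4 = 6(Δ_3 - Δ_2) = 33
Natural end conditions: M_0 = M_4 = 0.
Solving the tridiagonal system: M_0 = 0, M_1 = 3/112, M_2 = -87/28, M_3 = 549/112, M_4 = 0.

-3.1071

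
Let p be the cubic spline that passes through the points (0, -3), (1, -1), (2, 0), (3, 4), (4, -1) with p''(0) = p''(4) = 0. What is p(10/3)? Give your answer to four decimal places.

3.3122

Put M_i = p'' at the i-th knot. Here h = (1, 1, 1, 1) and Δ = (2, 1, 4, -5), so the interior equations h_(i-1)·M_(i-1) + 2(h_(i-1)+h_i)·M_i + h_i·M_(i+1) = 6(Δ_i − Δ_(i-1)) read
  1·M_0 + 4·M_1 + 1·M_2 = 6(Δ_1 - Δ_0) = -6
  1·M_1 + 4·M_2 + 1·M_3 = 6(Δ_2 - Δ_1) = 18
  1·M_2 + 4·M_3 + 1·M_4 = 6(Δ_3 - Δ_2) = -54
Natural end conditions: M_0 = M_4 = 0.
Solving: M_0 = 0, M_1 = -27/7, M_2 = 66/7, M_3 = -111/7, M_4 = 0.
On [3, 4], p(t) = 4 + 2/7·(t - 3) - 111/14·(t - 3)² + 37/14·(t - 3)³.
With (t - 3) = 1/3: p(10/3) = 626/189.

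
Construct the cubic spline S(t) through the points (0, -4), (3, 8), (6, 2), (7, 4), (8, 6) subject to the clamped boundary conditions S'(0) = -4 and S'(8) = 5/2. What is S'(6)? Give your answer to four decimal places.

With m_i denoting the second derivative at x_i, h_i = 3, 3, 1, 1, and Δ_i = (y_(i+1) − y_i)/h_i = 4, -2, 2, 2:
  3·m_0 + 12·m_1 + 3·m_2 = 6(Δ_1 - Δ_0) = -36
  3·m_1 + 8·m_2 + 1·m_3 = 6(Δ_2 - Δ_1) = 24
  1·m_2 + 4·m_3 + 1·m_4 = 6(Δ_3 - Δ_2) = 0
Clamped end conditions give two more equations: 2h_0·m_0 + h_0·m_1 = 6(Δ_0 - S'(0)) = 48 and h_3·m_3 + 2h_3·m_4 = 6(S'(8) - Δ_3) = 3.
Hence m_0 = 1313/112, m_1 = -417/56, m_2 = 97/16, m_3 = -121/56, m_4 = 289/112.
On [6, 7], S'(t) = b_2 + 2c_2·(t - 6) + 3d_2·(t - 6)² with b_2 = Δ_2 - h_2(2m_2 + m_3)/6 = 19/56, c_2 = m_2/2 = 97/32, d_2 = (m_3 - m_2)/(6h_2) = -307/224. So S'(6) = 19/56.

0.3393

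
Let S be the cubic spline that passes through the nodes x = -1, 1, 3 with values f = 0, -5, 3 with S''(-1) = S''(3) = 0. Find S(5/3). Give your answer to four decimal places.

With M_i denoting the second derivative at x_i, h_i = 2, 2, and Δ_i = (y_(i+1) − y_i)/h_i = -5/2, 4:
  2·M_0 + 8·M_1 + 2·M_2 = 6(Δ_1 - Δ_0) = 39
Natural end conditions: M_0 = M_2 = 0.
Hence M_0 = 0, M_1 = 39/8, M_2 = 0.
On [1, 3], S(x) = -5 + 3/4·(x - 1) + 39/16·(x - 1)² - 13/32·(x - 1)³.
With (x - 1) = 2/3: S(5/3) = -191/54.

-3.5370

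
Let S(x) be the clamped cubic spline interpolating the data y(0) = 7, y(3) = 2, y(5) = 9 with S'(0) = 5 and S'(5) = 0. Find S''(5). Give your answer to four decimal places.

-9.3500

With σ_i denoting the second derivative at x_i, h_i = 3, 2, and Δ_i = (y_(i+1) − y_i)/h_i = -5/3, 7/2:
  3·σ_0 + 10·σ_1 + 2·σ_2 = 6(Δ_1 - Δ_0) = 31
Clamped end conditions give two more equations: 2h_0·σ_0 + h_0·σ_1 = 6(Δ_0 - S'(0)) = -40 and h_1·σ_1 + 2h_1·σ_2 = 6(S'(5) - Δ_1) = -21.
Solving: σ_0 = -323/30, σ_1 = 41/5, σ_2 = -187/20.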